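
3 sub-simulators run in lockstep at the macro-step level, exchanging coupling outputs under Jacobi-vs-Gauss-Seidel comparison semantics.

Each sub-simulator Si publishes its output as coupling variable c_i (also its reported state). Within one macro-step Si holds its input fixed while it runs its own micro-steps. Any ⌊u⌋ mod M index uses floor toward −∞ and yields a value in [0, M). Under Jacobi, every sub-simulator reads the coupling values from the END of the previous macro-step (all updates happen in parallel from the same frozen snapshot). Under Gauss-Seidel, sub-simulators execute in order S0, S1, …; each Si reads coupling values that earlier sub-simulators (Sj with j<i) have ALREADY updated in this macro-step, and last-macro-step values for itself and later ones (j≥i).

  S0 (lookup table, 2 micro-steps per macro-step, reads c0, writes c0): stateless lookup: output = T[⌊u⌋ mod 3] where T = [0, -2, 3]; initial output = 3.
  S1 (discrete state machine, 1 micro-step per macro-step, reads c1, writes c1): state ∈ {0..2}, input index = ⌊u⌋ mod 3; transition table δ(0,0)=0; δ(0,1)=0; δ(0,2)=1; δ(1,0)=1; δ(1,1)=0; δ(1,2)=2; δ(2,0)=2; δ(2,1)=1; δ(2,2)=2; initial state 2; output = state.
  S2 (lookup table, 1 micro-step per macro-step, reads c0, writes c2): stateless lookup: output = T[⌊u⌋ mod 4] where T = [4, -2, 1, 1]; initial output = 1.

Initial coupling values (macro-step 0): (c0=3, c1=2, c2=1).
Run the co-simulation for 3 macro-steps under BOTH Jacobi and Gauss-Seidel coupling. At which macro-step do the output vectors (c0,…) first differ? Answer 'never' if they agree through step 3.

[Jacobi] macro 1: S0 reads c0=3 → after 2×micro: 0; S1 reads c1=2 → after 1×micro: 2; S2 reads c0=3 → after 1×micro: 1 ⇒ (c0=0, c1=2, c2=1)
[Jacobi] macro 2: S0 reads c0=0 → after 2×micro: 0; S1 reads c1=2 → after 1×micro: 2; S2 reads c0=0 → after 1×micro: 4 ⇒ (c0=0, c1=2, c2=4)
[Jacobi] macro 3: S0 reads c0=0 → after 2×micro: 0; S1 reads c1=2 → after 1×micro: 2; S2 reads c0=0 → after 1×micro: 4 ⇒ (c0=0, c1=2, c2=4)
[Gauss-Seidel] macro 1: S0 reads c0=3 → after 2×micro: 0; S1 reads c1=2 → after 1×micro: 2; S2 reads c0=0 → after 1×micro: 4 ⇒ (c0=0, c1=2, c2=4)
[Gauss-Seidel] macro 2: S0 reads c0=0 → after 2×micro: 0; S1 reads c1=2 → after 1×micro: 2; S2 reads c0=0 → after 1×micro: 4 ⇒ (c0=0, c1=2, c2=4)
[Gauss-Seidel] macro 3: S0 reads c0=0 → after 2×micro: 0; S1 reads c1=2 → after 1×micro: 2; S2 reads c0=0 → after 1×micro: 4 ⇒ (c0=0, c1=2, c2=4)

first divergence at macro-step: 1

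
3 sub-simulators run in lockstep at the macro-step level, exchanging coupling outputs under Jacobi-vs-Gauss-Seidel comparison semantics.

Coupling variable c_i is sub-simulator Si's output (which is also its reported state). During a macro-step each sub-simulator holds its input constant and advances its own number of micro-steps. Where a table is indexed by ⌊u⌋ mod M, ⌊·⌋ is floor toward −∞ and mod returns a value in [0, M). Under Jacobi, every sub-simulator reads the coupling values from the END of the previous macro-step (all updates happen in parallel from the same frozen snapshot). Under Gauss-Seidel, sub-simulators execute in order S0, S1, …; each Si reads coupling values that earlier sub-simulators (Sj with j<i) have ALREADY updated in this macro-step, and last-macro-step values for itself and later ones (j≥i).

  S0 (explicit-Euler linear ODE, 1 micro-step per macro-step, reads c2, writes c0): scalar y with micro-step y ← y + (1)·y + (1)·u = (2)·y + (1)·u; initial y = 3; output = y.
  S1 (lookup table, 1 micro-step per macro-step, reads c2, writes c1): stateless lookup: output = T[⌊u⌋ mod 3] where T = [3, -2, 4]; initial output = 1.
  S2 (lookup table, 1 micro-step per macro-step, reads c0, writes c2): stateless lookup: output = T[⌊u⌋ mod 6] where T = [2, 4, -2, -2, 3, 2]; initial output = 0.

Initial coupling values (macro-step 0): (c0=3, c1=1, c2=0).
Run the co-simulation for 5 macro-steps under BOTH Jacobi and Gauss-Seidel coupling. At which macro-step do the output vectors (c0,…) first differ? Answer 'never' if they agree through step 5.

[Jacobi] macro 1: S0 reads c2=0 → after 1×micro: 6; S1 reads c2=0 → after 1×micro: 3; S2 reads c0=3 → after 1×micro: -2 ⇒ (c0=6, c1=3, c2=-2)
[Jacobi] macro 2: S0 reads c2=-2 → after 1×micro: 10; S1 reads c2=-2 → after 1×micro: -2; S2 reads c0=6 → after 1×micro: 2 ⇒ (c0=10, c1=-2, c2=2)
[Jacobi] macro 3: S0 reads c2=2 → after 1×micro: 22; S1 reads c2=2 → after 1×micro: 4; S2 reads c0=10 → after 1×micro: 3 ⇒ (c0=22, c1=4, c2=3)
[Jacobi] macro 4: S0 reads c2=3 → after 1×micro: 47; S1 reads c2=3 → after 1×micro: 3; S2 reads c0=22 → after 1×micro: 3 ⇒ (c0=47, c1=3, c2=3)
[Jacobi] macro 5: S0 reads c2=3 → after 1×micro: 97; S1 reads c2=3 → after 1×micro: 3; S2 reads c0=47 → after 1×micro: 2 ⇒ (c0=97, c1=3, c2=2)
[Gauss-Seidel] macro 1: S0 reads c2=0 → after 1×micro: 6; S1 reads c2=0 → after 1×micro: 3; S2 reads c0=6 → after 1×micro: 2 ⇒ (c0=6, c1=3, c2=2)
[Gauss-Seidel] macro 2: S0 reads c2=2 → after 1×micro: 14; S1 reads c2=2 → after 1×micro: 4; S2 reads c0=14 → after 1×micro: -2 ⇒ (c0=14, c1=4, c2=-2)
[Gauss-Seidel] macro 3: S0 reads c2=-2 → after 1×micro: 26; S1 reads c2=-2 → after 1×micro: -2; S2 reads c0=26 → after 1×micro: -2 ⇒ (c0=26, c1=-2, c2=-2)
[Gauss-Seidel] macro 4: S0 reads c2=-2 → after 1×micro: 50; S1 reads c2=-2 → after 1×micro: -2; S2 reads c0=50 → after 1×micro: -2 ⇒ (c0=50, c1=-2, c2=-2)
[Gauss-Seidel] macro 5: S0 reads c2=-2 → after 1×micro: 98; S1 reads c2=-2 → after 1×micro: -2; S2 reads c0=98 → after 1×micro: -2 ⇒ (c0=98, c1=-2, c2=-2)

first divergence at macro-step: 1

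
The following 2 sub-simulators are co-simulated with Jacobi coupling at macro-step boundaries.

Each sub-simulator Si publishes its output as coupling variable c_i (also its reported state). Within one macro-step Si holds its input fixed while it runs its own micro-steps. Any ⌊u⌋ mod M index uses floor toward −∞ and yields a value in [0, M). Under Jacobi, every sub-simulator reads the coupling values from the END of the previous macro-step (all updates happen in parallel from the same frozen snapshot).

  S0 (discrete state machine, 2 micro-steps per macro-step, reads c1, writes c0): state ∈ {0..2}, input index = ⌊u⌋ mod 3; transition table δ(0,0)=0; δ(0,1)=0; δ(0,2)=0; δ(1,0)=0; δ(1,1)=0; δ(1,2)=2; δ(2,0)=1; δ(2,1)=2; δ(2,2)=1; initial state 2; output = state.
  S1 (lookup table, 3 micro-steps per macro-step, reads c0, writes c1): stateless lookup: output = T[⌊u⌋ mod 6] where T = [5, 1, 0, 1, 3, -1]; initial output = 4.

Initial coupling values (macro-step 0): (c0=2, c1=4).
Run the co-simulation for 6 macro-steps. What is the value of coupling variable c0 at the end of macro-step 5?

c0 at macro-step 5 = 0

macro 1: S0 reads c1=4 → after 2×micro: 2; S1 reads c0=2 → after 3×micro: 0 ⇒ (c0=2, c1=0)
macro 2: S0 reads c1=0 → after 2×micro: 0; S1 reads c0=2 → after 3×micro: 0 ⇒ (c0=0, c1=0)
macro 3: S0 reads c1=0 → after 2×micro: 0; S1 reads c0=0 → after 3×micro: 5 ⇒ (c0=0, c1=5)
macro 4: S0 reads c1=5 → after 2×micro: 0; S1 reads c0=0 → after 3×micro: 5 ⇒ (c0=0, c1=5)
macro 5: S0 reads c1=5 → after 2×micro: 0; S1 reads c0=0 → after 3×micro: 5 ⇒ (c0=0, c1=5)
macro 6: S0 reads c1=5 → after 2×micro: 0; S1 reads c0=0 → after 3×micro: 5 ⇒ (c0=0, c1=5)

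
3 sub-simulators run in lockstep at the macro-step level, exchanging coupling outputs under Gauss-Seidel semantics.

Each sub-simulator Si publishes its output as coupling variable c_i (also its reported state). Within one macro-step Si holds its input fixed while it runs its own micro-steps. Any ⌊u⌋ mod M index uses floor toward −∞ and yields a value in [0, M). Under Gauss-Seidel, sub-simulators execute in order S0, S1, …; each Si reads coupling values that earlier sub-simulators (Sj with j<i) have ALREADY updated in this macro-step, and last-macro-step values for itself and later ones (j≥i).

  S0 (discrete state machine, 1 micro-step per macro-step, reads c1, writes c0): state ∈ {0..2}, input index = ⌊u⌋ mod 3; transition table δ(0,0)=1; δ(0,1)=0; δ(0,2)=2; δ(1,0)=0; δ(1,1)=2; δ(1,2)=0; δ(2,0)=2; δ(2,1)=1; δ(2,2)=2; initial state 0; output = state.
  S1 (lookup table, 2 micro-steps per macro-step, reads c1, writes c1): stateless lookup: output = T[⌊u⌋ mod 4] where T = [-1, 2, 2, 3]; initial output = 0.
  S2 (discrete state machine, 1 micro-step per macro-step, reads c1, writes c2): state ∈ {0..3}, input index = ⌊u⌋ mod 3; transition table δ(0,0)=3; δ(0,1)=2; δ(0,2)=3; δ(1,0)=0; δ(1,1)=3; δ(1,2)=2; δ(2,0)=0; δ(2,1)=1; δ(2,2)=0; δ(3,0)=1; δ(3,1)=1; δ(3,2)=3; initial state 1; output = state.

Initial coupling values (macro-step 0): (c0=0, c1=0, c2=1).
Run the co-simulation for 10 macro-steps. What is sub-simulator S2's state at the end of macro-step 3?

macro 1: S0 reads c1=0 → after 1×micro: 1; S1 reads c1=0 → after 2×micro: -1; S2 reads c1=-1 → after 1×micro: 2 ⇒ (c0=1, c1=-1, c2=2)
macro 2: S0 reads c1=-1 → after 1×micro: 0; S1 reads c1=-1 → after 2×micro: 3; S2 reads c1=3 → after 1×micro: 0 ⇒ (c0=0, c1=3, c2=0)
macro 3: S0 reads c1=3 → after 1×micro: 1; S1 reads c1=3 → after 2×micro: 3; S2 reads c1=3 → after 1×micro: 3 ⇒ (c0=1, c1=3, c2=3)
macro 4: S0 reads c1=3 → after 1×micro: 0; S1 reads c1=3 → after 2×micro: 3; S2 reads c1=3 → after 1×micro: 1 ⇒ (c0=0, c1=3, c2=1)
macro 5: S0 reads c1=3 → after 1×micro: 1; S1 reads c1=3 → after 2×micro: 3; S2 reads c1=3 → after 1×micro: 0 ⇒ (c0=1, c1=3, c2=0)
macro 6: S0 reads c1=3 → after 1×micro: 0; S1 reads c1=3 → after 2×micro: 3; S2 reads c1=3 → after 1×micro: 3 ⇒ (c0=0, c1=3, c2=3)
macro 7: S0 reads c1=3 → after 1×micro: 1; S1 reads c1=3 → after 2×micro: 3; S2 reads c1=3 → after 1×micro: 1 ⇒ (c0=1, c1=3, c2=1)
macro 8: S0 reads c1=3 → after 1×micro: 0; S1 reads c1=3 → after 2×micro: 3; S2 reads c1=3 → after 1×micro: 0 ⇒ (c0=0, c1=3, c2=0)
macro 9: S0 reads c1=3 → after 1×micro: 1; S1 reads c1=3 → after 2×micro: 3; S2 reads c1=3 → after 1×micro: 3 ⇒ (c0=1, c1=3, c2=3)
macro 10: S0 reads c1=3 → after 1×micro: 0; S1 reads c1=3 → after 2×micro: 3; S2 reads c1=3 → after 1×micro: 1 ⇒ (c0=0, c1=3, c2=1)

S2 state at macro-step 3 = 3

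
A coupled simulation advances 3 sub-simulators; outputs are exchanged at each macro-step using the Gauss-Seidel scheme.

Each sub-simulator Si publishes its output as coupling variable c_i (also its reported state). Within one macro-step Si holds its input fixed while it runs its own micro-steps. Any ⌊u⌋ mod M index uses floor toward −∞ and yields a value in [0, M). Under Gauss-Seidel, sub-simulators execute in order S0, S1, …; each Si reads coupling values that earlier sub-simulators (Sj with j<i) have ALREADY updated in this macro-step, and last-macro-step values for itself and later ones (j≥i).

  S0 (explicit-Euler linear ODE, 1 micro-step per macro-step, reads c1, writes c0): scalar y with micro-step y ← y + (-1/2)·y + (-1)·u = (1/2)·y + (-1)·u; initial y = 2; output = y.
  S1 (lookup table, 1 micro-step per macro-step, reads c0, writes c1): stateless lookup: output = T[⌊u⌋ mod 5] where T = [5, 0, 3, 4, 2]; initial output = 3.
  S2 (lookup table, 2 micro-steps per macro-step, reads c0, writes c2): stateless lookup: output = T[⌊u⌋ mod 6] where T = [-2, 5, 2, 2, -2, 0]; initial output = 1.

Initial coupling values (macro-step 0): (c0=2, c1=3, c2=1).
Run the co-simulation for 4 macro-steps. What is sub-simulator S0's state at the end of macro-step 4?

macro 1: S0 reads c1=3 → after 1×micro: -2; S1 reads c0=-2 → after 1×micro: 4; S2 reads c0=-2 → after 2×micro: -2 ⇒ (c0=-2, c1=4, c2=-2)
macro 2: S0 reads c1=4 → after 1×micro: -5; S1 reads c0=-5 → after 1×micro: 5; S2 reads c0=-5 → after 2×micro: 5 ⇒ (c0=-5, c1=5, c2=5)
macro 3: S0 reads c1=5 → after 1×micro: -15/2; S1 reads c0=-15/2 → after 1×micro: 3; S2 reads c0=-15/2 → after 2×micro: -2 ⇒ (c0=-15/2, c1=3, c2=-2)
macro 4: S0 reads c1=3 → after 1×micro: -27/4; S1 reads c0=-27/4 → after 1×micro: 4; S2 reads c0=-27/4 → after 2×micro: 0 ⇒ (c0=-27/4, c1=4, c2=0)

S0 state at macro-step 4 = -27/4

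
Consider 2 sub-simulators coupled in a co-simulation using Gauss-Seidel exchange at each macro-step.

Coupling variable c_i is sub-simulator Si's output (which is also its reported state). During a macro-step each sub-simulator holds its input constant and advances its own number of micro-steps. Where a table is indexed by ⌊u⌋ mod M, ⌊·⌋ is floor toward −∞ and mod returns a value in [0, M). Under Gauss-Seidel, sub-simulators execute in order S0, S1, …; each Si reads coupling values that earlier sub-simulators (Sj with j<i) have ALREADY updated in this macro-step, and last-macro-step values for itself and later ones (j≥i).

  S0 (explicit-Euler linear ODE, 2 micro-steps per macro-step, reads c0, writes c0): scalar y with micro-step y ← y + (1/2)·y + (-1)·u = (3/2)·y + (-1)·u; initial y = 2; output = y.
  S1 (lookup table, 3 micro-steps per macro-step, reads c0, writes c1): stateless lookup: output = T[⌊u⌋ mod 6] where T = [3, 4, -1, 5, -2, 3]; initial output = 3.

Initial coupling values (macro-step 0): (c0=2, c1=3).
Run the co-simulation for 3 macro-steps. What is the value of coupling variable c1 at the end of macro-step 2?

macro 1: S0 reads c0=2 → after 2×micro: -1/2; S1 reads c0=-1/2 → after 3×micro: 3 ⇒ (c0=-1/2, c1=3)
macro 2: S0 reads c0=-1/2 → after 2×micro: 1/8; S1 reads c0=1/8 → after 3×micro: 3 ⇒ (c0=1/8, c1=3)
macro 3: S0 reads c0=1/8 → after 2×micro: -1/32; S1 reads c0=-1/32 → after 3×micro: 3 ⇒ (c0=-1/32, c1=3)

c1 at macro-step 2 = 3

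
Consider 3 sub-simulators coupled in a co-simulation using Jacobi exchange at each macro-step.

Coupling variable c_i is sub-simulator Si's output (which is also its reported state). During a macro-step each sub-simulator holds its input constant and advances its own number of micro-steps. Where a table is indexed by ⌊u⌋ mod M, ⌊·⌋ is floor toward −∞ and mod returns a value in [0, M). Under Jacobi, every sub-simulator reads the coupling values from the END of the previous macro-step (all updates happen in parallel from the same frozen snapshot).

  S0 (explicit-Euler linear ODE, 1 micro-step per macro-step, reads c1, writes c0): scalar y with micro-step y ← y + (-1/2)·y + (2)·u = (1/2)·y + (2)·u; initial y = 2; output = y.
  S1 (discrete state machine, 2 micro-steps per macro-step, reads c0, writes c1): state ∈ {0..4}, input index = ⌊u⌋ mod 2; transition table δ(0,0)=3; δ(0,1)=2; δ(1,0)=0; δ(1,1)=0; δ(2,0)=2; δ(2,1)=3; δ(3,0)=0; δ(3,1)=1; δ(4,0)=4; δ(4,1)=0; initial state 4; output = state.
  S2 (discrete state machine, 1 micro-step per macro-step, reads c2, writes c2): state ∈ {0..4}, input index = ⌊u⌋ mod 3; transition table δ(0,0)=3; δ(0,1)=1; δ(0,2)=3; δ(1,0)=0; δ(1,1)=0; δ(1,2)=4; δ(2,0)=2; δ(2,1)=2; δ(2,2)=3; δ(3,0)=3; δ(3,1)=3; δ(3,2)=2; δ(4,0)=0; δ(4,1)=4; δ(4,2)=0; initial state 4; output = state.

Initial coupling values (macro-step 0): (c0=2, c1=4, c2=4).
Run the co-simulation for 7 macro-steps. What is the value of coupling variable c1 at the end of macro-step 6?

c1 at macro-step 6 = 3

macro 1: S0 reads c1=4 → after 1×micro: 9; S1 reads c0=2 → after 2×micro: 4; S2 reads c2=4 → after 1×micro: 4 ⇒ (c0=9, c1=4, c2=4)
macro 2: S0 reads c1=4 → after 1×micro: 25/2; S1 reads c0=9 → after 2×micro: 2; S2 reads c2=4 → after 1×micro: 4 ⇒ (c0=25/2, c1=2, c2=4)
macro 3: S0 reads c1=2 → after 1×micro: 41/4; S1 reads c0=25/2 → after 2×micro: 2; S2 reads c2=4 → after 1×micro: 4 ⇒ (c0=41/4, c1=2, c2=4)
macro 4: S0 reads c1=2 → after 1×micro: 73/8; S1 reads c0=41/4 → after 2×micro: 2; S2 reads c2=4 → after 1×micro: 4 ⇒ (c0=73/8, c1=2, c2=4)
macro 5: S0 reads c1=2 → after 1×micro: 137/16; S1 reads c0=73/8 → after 2×micro: 1; S2 reads c2=4 → after 1×micro: 4 ⇒ (c0=137/16, c1=1, c2=4)
macro 6: S0 reads c1=1 → after 1×micro: 201/32; S1 reads c0=137/16 → after 2×micro: 3; S2 reads c2=4 → after 1×micro: 4 ⇒ (c0=201/32, c1=3, c2=4)
macro 7: S0 reads c1=3 → after 1×micro: 585/64; S1 reads c0=201/32 → after 2×micro: 3; S2 reads c2=4 → after 1×micro: 4 ⇒ (c0=585/64, c1=3, c2=4)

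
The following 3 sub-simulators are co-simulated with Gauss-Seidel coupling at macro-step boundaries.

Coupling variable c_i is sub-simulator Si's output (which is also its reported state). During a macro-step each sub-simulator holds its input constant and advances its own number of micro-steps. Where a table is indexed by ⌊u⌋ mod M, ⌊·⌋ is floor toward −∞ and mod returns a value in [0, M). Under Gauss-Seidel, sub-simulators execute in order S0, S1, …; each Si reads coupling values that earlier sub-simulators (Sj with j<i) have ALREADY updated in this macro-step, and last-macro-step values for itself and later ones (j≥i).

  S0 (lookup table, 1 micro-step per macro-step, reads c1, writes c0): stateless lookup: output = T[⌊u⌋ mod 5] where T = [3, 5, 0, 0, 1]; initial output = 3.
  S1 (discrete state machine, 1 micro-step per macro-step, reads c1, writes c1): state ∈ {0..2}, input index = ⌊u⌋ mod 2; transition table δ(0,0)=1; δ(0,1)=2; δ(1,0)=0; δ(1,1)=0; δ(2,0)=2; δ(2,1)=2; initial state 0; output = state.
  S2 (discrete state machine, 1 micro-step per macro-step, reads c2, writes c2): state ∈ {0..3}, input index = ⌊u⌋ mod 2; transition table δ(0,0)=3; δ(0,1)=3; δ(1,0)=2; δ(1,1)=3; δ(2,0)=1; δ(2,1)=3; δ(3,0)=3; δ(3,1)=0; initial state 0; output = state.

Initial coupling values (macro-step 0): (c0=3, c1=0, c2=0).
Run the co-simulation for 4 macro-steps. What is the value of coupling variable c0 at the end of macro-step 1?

c0 at macro-step 1 = 3

macro 1: S0 reads c1=0 → after 1×micro: 3; S1 reads c1=0 → after 1×micro: 1; S2 reads c2=0 → after 1×micro: 3 ⇒ (c0=3, c1=1, c2=3)
macro 2: S0 reads c1=1 → after 1×micro: 5; S1 reads c1=1 → after 1×micro: 0; S2 reads c2=3 → after 1×micro: 0 ⇒ (c0=5, c1=0, c2=0)
macro 3: S0 reads c1=0 → after 1×micro: 3; S1 reads c1=0 → after 1×micro: 1; S2 reads c2=0 → after 1×micro: 3 ⇒ (c0=3, c1=1, c2=3)
macro 4: S0 reads c1=1 → after 1×micro: 5; S1 reads c1=1 → after 1×micro: 0; S2 reads c2=3 → after 1×micro: 0 ⇒ (c0=5, c1=0, c2=0)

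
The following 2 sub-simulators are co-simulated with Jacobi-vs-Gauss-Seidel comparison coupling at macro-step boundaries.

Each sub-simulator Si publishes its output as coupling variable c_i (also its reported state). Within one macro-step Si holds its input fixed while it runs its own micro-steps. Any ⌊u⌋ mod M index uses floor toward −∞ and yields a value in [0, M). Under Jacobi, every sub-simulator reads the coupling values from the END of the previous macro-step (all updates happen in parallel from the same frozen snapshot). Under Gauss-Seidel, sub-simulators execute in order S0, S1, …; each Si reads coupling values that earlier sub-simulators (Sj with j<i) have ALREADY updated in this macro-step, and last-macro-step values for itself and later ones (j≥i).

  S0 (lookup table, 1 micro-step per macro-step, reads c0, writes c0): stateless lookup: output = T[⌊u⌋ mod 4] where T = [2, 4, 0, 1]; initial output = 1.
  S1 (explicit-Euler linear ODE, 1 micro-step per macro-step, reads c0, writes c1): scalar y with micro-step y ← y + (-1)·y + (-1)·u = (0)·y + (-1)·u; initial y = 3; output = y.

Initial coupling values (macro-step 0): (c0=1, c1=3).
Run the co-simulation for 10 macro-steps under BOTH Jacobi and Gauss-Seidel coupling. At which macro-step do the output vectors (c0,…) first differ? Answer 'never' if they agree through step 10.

first divergence at macro-step: 1

[Jacobi] macro 1: S0 reads c0=1 → after 1×micro: 4; S1 reads c0=1 → after 1×micro: -1 ⇒ (c0=4, c1=-1)
[Jacobi] macro 2: S0 reads c0=4 → after 1×micro: 2; S1 reads c0=4 → after 1×micro: -4 ⇒ (c0=2, c1=-4)
[Jacobi] macro 3: S0 reads c0=2 → after 1×micro: 0; S1 reads c0=2 → after 1×micro: -2 ⇒ (c0=0, c1=-2)
[Jacobi] macro 4: S0 reads c0=0 → after 1×micro: 2; S1 reads c0=0 → after 1×micro: 0 ⇒ (c0=2, c1=0)
[Jacobi] macro 5: S0 reads c0=2 → after 1×micro: 0; S1 reads c0=2 → after 1×micro: -2 ⇒ (c0=0, c1=-2)
[Jacobi] macro 6: S0 reads c0=0 → after 1×micro: 2; S1 reads c0=0 → after 1×micro: 0 ⇒ (c0=2, c1=0)
[Jacobi] macro 7: S0 reads c0=2 → after 1×micro: 0; S1 reads c0=2 → after 1×micro: -2 ⇒ (c0=0, c1=-2)
[Jacobi] macro 8: S0 reads c0=0 → after 1×micro: 2; S1 reads c0=0 → after 1×micro: 0 ⇒ (c0=2, c1=0)
[Jacobi] macro 9: S0 reads c0=2 → after 1×micro: 0; S1 reads c0=2 → after 1×micro: -2 ⇒ (c0=0, c1=-2)
[Jacobi] macro 10: S0 reads c0=0 → after 1×micro: 2; S1 reads c0=0 → after 1×micro: 0 ⇒ (c0=2, c1=0)
[Gauss-Seidel] macro 1: S0 reads c0=1 → after 1×micro: 4; S1 reads c0=4 → after 1×micro: -4 ⇒ (c0=4, c1=-4)
[Gauss-Seidel] macro 2: S0 reads c0=4 → after 1×micro: 2; S1 reads c0=2 → after 1×micro: -2 ⇒ (c0=2, c1=-2)
[Gauss-Seidel] macro 3: S0 reads c0=2 → after 1×micro: 0; S1 reads c0=0 → after 1×micro: 0 ⇒ (c0=0, c1=0)
[Gauss-Seidel] macro 4: S0 reads c0=0 → after 1×micro: 2; S1 reads c0=2 → after 1×micro: -2 ⇒ (c0=2, c1=-2)
[Gauss-Seidel] macro 5: S0 reads c0=2 → after 1×micro: 0; S1 reads c0=0 → after 1×micro: 0 ⇒ (c0=0, c1=0)
[Gauss-Seidel] macro 6: S0 reads c0=0 → after 1×micro: 2; S1 reads c0=2 → after 1×micro: -2 ⇒ (c0=2, c1=-2)
[Gauss-Seidel] macro 7: S0 reads c0=2 → after 1×micro: 0; S1 reads c0=0 → after 1×micro: 0 ⇒ (c0=0, c1=0)
[Gauss-Seidel] macro 8: S0 reads c0=0 → after 1×micro: 2; S1 reads c0=2 → after 1×micro: -2 ⇒ (c0=2, c1=-2)
[Gauss-Seidel] macro 9: S0 reads c0=2 → after 1×micro: 0; S1 reads c0=0 → after 1×micro: 0 ⇒ (c0=0, c1=0)
[Gauss-Seidel] macro 10: S0 reads c0=0 → after 1×micro: 2; S1 reads c0=2 → after 1×micro: -2 ⇒ (c0=2, c1=-2)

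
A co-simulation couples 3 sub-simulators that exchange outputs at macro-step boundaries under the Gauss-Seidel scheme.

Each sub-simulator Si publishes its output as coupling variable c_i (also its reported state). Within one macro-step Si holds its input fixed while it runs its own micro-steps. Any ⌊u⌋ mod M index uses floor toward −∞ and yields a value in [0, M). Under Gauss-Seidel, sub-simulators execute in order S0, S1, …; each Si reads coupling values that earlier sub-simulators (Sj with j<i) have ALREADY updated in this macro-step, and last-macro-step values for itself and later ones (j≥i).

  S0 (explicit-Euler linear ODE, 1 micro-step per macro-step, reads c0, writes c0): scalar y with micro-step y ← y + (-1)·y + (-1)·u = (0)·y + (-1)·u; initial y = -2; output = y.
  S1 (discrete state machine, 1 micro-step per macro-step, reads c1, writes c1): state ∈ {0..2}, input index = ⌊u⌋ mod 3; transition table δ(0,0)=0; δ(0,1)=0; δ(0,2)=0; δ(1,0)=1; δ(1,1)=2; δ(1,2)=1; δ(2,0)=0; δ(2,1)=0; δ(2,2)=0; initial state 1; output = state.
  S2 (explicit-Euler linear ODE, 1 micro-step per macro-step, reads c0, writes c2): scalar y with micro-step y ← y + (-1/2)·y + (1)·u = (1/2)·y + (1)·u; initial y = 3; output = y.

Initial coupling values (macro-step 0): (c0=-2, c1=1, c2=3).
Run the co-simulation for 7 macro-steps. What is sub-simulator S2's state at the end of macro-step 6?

S2 state at macro-step 6 = -81/64

macro 1: S0 reads c0=-2 → after 1×micro: 2; S1 reads c1=1 → after 1×micro: 2; S2 reads c0=2 → after 1×micro: 7/2 ⇒ (c0=2, c1=2, c2=7/2)
macro 2: S0 reads c0=2 → after 1×micro: -2; S1 reads c1=2 → after 1×micro: 0; S2 reads c0=-2 → after 1×micro: -1/4 ⇒ (c0=-2, c1=0, c2=-1/4)
macro 3: S0 reads c0=-2 → after 1×micro: 2; S1 reads c1=0 → after 1×micro: 0; S2 reads c0=2 → after 1×micro: 15/8 ⇒ (c0=2, c1=0, c2=15/8)
macro 4: S0 reads c0=2 → after 1×micro: -2; S1 reads c1=0 → after 1×micro: 0; S2 reads c0=-2 → after 1×micro: -17/16 ⇒ (c0=-2, c1=0, c2=-17/16)
macro 5: S0 reads c0=-2 → after 1×micro: 2; S1 reads c1=0 → after 1×micro: 0; S2 reads c0=2 → after 1×micro: 47/32 ⇒ (c0=2, c1=0, c2=47/32)
macro 6: S0 reads c0=2 → after 1×micro: -2; S1 reads c1=0 → after 1×micro: 0; S2 reads c0=-2 → after 1×micro: -81/64 ⇒ (c0=-2, c1=0, c2=-81/64)
macro 7: S0 reads c0=-2 → after 1×micro: 2; S1 reads c1=0 → after 1×micro: 0; S2 reads c0=2 → after 1×micro: 175/128 ⇒ (c0=2, c1=0, c2=175/128)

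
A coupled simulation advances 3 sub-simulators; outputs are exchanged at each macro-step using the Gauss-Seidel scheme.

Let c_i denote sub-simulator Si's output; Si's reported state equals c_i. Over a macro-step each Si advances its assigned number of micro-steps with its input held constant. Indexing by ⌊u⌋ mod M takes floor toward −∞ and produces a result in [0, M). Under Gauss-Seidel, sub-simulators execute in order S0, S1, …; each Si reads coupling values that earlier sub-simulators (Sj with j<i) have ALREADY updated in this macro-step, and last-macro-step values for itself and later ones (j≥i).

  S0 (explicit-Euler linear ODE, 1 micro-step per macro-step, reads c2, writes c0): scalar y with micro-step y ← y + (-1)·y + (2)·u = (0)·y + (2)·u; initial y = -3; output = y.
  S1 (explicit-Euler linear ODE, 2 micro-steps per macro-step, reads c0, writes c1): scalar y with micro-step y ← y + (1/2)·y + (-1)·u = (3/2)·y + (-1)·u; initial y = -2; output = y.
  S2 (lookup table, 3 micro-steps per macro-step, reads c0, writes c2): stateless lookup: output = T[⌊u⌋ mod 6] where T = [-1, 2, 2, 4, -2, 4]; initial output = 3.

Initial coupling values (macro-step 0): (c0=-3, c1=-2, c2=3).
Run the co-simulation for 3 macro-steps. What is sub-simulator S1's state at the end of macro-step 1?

S1 state at macro-step 1 = -39/2

macro 1: S0 reads c2=3 → after 1×micro: 6; S1 reads c0=6 → after 2×micro: -39/2; S2 reads c0=6 → after 3×micro: -1 ⇒ (c0=6, c1=-39/2, c2=-1)
macro 2: S0 reads c2=-1 → after 1×micro: -2; S1 reads c0=-2 → after 2×micro: -311/8; S2 reads c0=-2 → after 3×micro: -2 ⇒ (c0=-2, c1=-311/8, c2=-2)
macro 3: S0 reads c2=-2 → after 1×micro: -4; S1 reads c0=-4 → after 2×micro: -2479/32; S2 reads c0=-4 → after 3×micro: 2 ⇒ (c0=-4, c1=-2479/32, c2=2)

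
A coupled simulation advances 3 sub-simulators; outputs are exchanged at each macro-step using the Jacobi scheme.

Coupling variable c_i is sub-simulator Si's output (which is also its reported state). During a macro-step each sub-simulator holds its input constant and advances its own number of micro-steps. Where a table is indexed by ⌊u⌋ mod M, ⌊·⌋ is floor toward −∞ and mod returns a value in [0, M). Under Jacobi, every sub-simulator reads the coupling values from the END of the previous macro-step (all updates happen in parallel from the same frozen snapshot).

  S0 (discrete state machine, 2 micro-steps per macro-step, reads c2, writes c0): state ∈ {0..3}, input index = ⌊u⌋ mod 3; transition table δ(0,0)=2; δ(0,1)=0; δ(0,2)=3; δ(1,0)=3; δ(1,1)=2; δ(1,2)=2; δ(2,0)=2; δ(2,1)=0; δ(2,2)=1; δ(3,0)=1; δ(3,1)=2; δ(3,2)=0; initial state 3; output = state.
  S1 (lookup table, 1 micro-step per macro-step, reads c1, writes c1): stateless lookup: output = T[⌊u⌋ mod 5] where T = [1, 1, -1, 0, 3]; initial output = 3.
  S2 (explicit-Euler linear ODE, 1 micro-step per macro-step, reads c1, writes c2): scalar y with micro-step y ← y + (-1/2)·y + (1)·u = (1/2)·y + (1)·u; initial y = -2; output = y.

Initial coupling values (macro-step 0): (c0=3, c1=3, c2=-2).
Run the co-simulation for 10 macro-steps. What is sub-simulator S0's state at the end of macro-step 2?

macro 1: S0 reads c2=-2 → after 2×micro: 0; S1 reads c1=3 → after 1×micro: 0; S2 reads c1=3 → after 1×micro: 2 ⇒ (c0=0, c1=0, c2=2)
macro 2: S0 reads c2=2 → after 2×micro: 0; S1 reads c1=0 → after 1×micro: 1; S2 reads c1=0 → after 1×micro: 1 ⇒ (c0=0, c1=1, c2=1)
macro 3: S0 reads c2=1 → after 2×micro: 0; S1 reads c1=1 → after 1×micro: 1; S2 reads c1=1 → after 1×micro: 3/2 ⇒ (c0=0, c1=1, c2=3/2)
macro 4: S0 reads c2=3/2 → after 2×micro: 0; S1 reads c1=1 → after 1×micro: 1; S2 reads c1=1 → after 1×micro: 7/4 ⇒ (c0=0, c1=1, c2=7/4)
macro 5: S0 reads c2=7/4 → after 2×micro: 0; S1 reads c1=1 → after 1×micro: 1; S2 reads c1=1 → after 1×micro: 15/8 ⇒ (c0=0, c1=1, c2=15/8)
macro 6: S0 reads c2=15/8 → after 2×micro: 0; S1 reads c1=1 → after 1×micro: 1; S2 reads c1=1 → after 1×micro: 31/16 ⇒ (c0=0, c1=1, c2=31/16)
macro 7: S0 reads c2=31/16 → after 2×micro: 0; S1 reads c1=1 → after 1×micro: 1; S2 reads c1=1 → after 1×micro: 63/32 ⇒ (c0=0, c1=1, c2=63/32)
macro 8: S0 reads c2=63/32 → after 2×micro: 0; S1 reads c1=1 → after 1×micro: 1; S2 reads c1=1 → after 1×micro: 127/64 ⇒ (c0=0, c1=1, c2=127/64)
macro 9: S0 reads c2=127/64 → after 2×micro: 0; S1 reads c1=1 → after 1×micro: 1; S2 reads c1=1 → after 1×micro: 255/128 ⇒ (c0=0, c1=1, c2=255/128)
macro 10: S0 reads c2=255/128 → after 2×micro: 0; S1 reads c1=1 → after 1×micro: 1; S2 reads c1=1 → after 1×micro: 511/256 ⇒ (c0=0, c1=1, c2=511/256)

S0 state at macro-step 2 = 0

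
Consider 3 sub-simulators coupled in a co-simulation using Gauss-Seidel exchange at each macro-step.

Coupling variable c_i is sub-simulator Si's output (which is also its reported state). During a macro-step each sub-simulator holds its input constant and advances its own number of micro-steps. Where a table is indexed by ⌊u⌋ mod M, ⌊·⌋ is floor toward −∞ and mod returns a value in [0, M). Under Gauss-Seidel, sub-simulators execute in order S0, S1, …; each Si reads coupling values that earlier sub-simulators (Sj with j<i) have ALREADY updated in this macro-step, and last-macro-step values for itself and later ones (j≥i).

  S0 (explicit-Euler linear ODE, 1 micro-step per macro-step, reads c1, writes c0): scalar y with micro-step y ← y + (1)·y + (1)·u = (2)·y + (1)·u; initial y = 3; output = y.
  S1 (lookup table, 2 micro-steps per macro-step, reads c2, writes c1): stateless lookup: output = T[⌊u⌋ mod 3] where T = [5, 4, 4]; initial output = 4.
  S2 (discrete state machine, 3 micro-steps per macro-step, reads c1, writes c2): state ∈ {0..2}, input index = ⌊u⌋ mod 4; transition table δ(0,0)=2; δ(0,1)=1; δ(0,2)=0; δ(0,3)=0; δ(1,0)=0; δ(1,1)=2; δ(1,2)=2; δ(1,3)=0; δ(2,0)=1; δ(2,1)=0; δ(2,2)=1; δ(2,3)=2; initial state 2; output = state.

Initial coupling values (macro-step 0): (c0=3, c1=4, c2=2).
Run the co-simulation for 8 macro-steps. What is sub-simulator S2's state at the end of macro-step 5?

macro 1: S0 reads c1=4 → after 1×micro: 10; S1 reads c2=2 → after 2×micro: 4; S2 reads c1=4 → after 3×micro: 2 ⇒ (c0=10, c1=4, c2=2)
macro 2: S0 reads c1=4 → after 1×micro: 24; S1 reads c2=2 → after 2×micro: 4; S2 reads c1=4 → after 3×micro: 2 ⇒ (c0=24, c1=4, c2=2)
macro 3: S0 reads c1=4 → after 1×micro: 52; S1 reads c2=2 → after 2×micro: 4; S2 reads c1=4 → after 3×micro: 2 ⇒ (c0=52, c1=4, c2=2)
macro 4: S0 reads c1=4 → after 1×micro: 108; S1 reads c2=2 → after 2×micro: 4; S2 reads c1=4 → after 3×micro: 2 ⇒ (c0=108, c1=4, c2=2)
macro 5: S0 reads c1=4 → after 1×micro: 220; S1 reads c2=2 → after 2×micro: 4; S2 reads c1=4 → after 3×micro: 2 ⇒ (c0=220, c1=4, c2=2)
macro 6: S0 reads c1=4 → after 1×micro: 444; S1 reads c2=2 → after 2×micro: 4; S2 reads c1=4 → after 3×micro: 2 ⇒ (c0=444, c1=4, c2=2)
macro 7: S0 reads c1=4 → after 1×micro: 892; S1 reads c2=2 → after 2×micro: 4; S2 reads c1=4 → after 3×micro: 2 ⇒ (c0=892, c1=4, c2=2)
macro 8: S0 reads c1=4 → after 1×micro: 1788; S1 reads c2=2 → after 2×micro: 4; S2 reads c1=4 → after 3×micro: 2 ⇒ (c0=1788, c1=4, c2=2)

S2 state at macro-step 5 = 2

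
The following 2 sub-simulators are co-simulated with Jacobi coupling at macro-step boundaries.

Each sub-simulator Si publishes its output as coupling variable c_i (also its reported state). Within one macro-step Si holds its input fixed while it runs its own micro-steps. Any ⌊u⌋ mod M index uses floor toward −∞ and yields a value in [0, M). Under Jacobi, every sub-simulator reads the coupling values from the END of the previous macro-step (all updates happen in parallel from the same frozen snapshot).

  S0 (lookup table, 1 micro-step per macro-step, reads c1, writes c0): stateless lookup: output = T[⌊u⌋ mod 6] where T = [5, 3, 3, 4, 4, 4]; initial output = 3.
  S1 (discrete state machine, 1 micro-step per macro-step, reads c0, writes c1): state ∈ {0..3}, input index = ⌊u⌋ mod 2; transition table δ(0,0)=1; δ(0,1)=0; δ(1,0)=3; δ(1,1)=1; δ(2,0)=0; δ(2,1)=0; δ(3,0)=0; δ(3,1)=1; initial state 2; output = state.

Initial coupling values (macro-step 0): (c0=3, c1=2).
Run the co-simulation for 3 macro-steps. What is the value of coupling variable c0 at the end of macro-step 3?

macro 1: S0 reads c1=2 → after 1×micro: 3; S1 reads c0=3 → after 1×micro: 0 ⇒ (c0=3, c1=0)
macro 2: S0 reads c1=0 → after 1×micro: 5; S1 reads c0=3 → after 1×micro: 0 ⇒ (c0=5, c1=0)
macro 3: S0 reads c1=0 → after 1×micro: 5; S1 reads c0=5 → after 1×micro: 0 ⇒ (c0=5, c1=0)

c0 at macro-step 3 = 5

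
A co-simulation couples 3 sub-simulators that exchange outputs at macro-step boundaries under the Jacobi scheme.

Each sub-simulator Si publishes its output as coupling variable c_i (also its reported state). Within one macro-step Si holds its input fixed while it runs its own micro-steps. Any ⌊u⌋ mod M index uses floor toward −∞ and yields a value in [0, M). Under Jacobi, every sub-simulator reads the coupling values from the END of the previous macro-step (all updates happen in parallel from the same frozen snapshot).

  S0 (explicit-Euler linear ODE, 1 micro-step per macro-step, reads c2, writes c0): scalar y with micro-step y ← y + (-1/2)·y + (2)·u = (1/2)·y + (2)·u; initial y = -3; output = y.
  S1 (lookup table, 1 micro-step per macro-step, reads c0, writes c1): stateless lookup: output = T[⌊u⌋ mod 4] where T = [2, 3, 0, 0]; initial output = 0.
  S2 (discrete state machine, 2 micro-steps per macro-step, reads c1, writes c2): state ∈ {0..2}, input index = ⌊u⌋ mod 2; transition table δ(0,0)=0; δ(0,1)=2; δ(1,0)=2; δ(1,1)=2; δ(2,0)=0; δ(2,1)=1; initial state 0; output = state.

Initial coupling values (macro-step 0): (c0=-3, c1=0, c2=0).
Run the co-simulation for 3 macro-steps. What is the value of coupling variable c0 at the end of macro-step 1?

macro 1: S0 reads c2=0 → after 1×micro: -3/2; S1 reads c0=-3 → after 1×micro: 3; S2 reads c1=0 → after 2×micro: 0 ⇒ (c0=-3/2, c1=3, c2=0)
macro 2: S0 reads c2=0 → after 1×micro: -3/4; S1 reads c0=-3/2 → after 1×micro: 0; S2 reads c1=3 → after 2×micro: 1 ⇒ (c0=-3/4, c1=0, c2=1)
macro 3: S0 reads c2=1 → after 1×micro: 13/8; S1 reads c0=-3/4 → after 1×micro: 0; S2 reads c1=0 → after 2×micro: 0 ⇒ (c0=13/8, c1=0, c2=0)

c0 at macro-step 1 = -3/2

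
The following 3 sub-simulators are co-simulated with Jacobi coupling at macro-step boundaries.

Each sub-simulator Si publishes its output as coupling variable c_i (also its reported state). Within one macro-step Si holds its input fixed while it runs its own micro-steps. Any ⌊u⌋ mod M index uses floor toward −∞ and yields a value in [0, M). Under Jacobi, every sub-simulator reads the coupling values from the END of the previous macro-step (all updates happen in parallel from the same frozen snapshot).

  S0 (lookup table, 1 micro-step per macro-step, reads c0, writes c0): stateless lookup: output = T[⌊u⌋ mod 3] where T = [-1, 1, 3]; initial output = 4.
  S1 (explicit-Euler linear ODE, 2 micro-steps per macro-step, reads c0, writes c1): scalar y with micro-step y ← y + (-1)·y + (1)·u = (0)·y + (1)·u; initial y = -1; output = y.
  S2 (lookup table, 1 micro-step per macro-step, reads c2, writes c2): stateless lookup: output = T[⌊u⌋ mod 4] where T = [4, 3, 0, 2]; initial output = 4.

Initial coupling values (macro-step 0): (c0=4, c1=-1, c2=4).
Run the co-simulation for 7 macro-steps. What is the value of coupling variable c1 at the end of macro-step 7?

macro 1: S0 reads c0=4 → after 1×micro: 1; S1 reads c0=4 → after 2×micro: 4; S2 reads c2=4 → after 1×micro: 4 ⇒ (c0=1, c1=4, c2=4)
macro 2: S0 reads c0=1 → after 1×micro: 1; S1 reads c0=1 → after 2×micro: 1; S2 reads c2=4 → after 1×micro: 4 ⇒ (c0=1, c1=1, c2=4)
macro 3: S0 reads c0=1 → after 1×micro: 1; S1 reads c0=1 → after 2×micro: 1; S2 reads c2=4 → after 1×micro: 4 ⇒ (c0=1, c1=1, c2=4)
macro 4: S0 reads c0=1 → after 1×micro: 1; S1 reads c0=1 → after 2×micro: 1; S2 reads c2=4 → after 1×micro: 4 ⇒ (c0=1, c1=1, c2=4)
macro 5: S0 reads c0=1 → after 1×micro: 1; S1 reads c0=1 → after 2×micro: 1; S2 reads c2=4 → after 1×micro: 4 ⇒ (c0=1, c1=1, c2=4)
macro 6: S0 reads c0=1 → after 1×micro: 1; S1 reads c0=1 → after 2×micro: 1; S2 reads c2=4 → after 1×micro: 4 ⇒ (c0=1, c1=1, c2=4)
macro 7: S0 reads c0=1 → after 1×micro: 1; S1 reads c0=1 → after 2×micro: 1; S2 reads c2=4 → after 1×micro: 4 ⇒ (c0=1, c1=1, c2=4)

c1 at macro-step 7 = 1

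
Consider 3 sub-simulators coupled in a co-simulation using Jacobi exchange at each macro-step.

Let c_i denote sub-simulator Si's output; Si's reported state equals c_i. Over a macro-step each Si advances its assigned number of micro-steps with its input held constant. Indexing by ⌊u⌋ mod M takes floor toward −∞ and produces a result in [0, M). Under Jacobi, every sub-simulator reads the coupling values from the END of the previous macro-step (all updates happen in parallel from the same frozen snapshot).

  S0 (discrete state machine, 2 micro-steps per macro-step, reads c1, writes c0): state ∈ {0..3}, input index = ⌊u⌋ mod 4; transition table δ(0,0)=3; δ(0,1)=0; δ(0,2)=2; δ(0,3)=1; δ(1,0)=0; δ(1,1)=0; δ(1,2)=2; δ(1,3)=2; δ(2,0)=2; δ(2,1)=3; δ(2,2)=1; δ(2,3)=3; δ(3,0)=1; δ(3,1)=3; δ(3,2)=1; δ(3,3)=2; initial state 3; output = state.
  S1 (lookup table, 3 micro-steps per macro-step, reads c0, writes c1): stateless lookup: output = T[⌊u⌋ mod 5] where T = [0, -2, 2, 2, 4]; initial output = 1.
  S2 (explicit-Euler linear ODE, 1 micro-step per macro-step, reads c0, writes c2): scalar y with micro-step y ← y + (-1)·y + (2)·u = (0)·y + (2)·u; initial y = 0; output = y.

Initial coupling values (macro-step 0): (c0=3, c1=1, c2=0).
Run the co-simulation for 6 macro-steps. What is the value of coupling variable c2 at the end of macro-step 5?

macro 1: S0 reads c1=1 → after 2×micro: 3; S1 reads c0=3 → after 3×micro: 2; S2 reads c0=3 → after 1×micro: 6 ⇒ (c0=3, c1=2, c2=6)
macro 2: S0 reads c1=2 → after 2×micro: 2; S1 reads c0=3 → after 3×micro: 2; S2 reads c0=3 → after 1×micro: 6 ⇒ (c0=2, c1=2, c2=6)
macro 3: S0 reads c1=2 → after 2×micro: 2; S1 reads c0=2 → after 3×micro: 2; S2 reads c0=2 → after 1×micro: 4 ⇒ (c0=2, c1=2, c2=4)
macro 4: S0 reads c1=2 → after 2×micro: 2; S1 reads c0=2 → after 3×micro: 2; S2 reads c0=2 → after 1×micro: 4 ⇒ (c0=2, c1=2, c2=4)
macro 5: S0 reads c1=2 → after 2×micro: 2; S1 reads c0=2 → after 3×micro: 2; S2 reads c0=2 → after 1×micro: 4 ⇒ (c0=2, c1=2, c2=4)
macro 6: S0 reads c1=2 → after 2×micro: 2; S1 reads c0=2 → after 3×micro: 2; S2 reads c0=2 → after 1×micro: 4 ⇒ (c0=2, c1=2, c2=4)

c2 at macro-step 5 = 4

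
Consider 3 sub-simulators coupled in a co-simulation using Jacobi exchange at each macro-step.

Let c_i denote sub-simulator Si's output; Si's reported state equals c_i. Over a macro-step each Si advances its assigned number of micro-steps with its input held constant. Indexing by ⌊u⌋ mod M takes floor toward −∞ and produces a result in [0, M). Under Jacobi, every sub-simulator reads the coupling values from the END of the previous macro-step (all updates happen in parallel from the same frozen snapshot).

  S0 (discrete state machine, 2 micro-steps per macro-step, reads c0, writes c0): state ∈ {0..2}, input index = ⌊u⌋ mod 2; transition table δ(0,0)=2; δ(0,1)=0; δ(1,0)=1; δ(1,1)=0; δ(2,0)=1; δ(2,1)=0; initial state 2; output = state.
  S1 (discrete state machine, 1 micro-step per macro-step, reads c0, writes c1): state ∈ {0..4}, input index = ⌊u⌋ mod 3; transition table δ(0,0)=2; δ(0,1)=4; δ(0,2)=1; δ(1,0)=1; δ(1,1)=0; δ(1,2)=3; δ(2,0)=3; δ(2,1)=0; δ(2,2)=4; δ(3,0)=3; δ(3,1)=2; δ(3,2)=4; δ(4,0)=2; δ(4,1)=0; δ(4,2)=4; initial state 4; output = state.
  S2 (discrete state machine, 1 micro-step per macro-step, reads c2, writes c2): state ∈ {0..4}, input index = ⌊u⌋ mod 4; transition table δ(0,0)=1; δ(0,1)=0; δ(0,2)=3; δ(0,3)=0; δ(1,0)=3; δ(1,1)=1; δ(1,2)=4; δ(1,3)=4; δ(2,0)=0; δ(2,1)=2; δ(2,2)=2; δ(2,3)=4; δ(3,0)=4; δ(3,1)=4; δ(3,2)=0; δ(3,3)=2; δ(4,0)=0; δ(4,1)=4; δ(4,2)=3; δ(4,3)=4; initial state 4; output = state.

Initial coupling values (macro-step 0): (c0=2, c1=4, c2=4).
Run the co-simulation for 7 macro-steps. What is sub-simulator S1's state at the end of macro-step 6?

macro 1: S0 reads c0=2 → after 2×micro: 1; S1 reads c0=2 → after 1×micro: 4; S2 reads c2=4 → after 1×micro: 0 ⇒ (c0=1, c1=4, c2=0)
macro 2: S0 reads c0=1 → after 2×micro: 0; S1 reads c0=1 → after 1×micro: 0; S2 reads c2=0 → after 1×micro: 1 ⇒ (c0=0, c1=0, c2=1)
macro 3: S0 reads c0=0 → after 2×micro: 1; S1 reads c0=0 → after 1×micro: 2; S2 reads c2=1 → after 1×micro: 1 ⇒ (c0=1, c1=2, c2=1)
macro 4: S0 reads c0=1 → after 2×micro: 0; S1 reads c0=1 → after 1×micro: 0; S2 reads c2=1 → after 1×micro: 1 ⇒ (c0=0, c1=0, c2=1)
macro 5: S0 reads c0=0 → after 2×micro: 1; S1 reads c0=0 → after 1×micro: 2; S2 reads c2=1 → after 1×micro: 1 ⇒ (c0=1, c1=2, c2=1)
macro 6: S0 reads c0=1 → after 2×micro: 0; S1 reads c0=1 → after 1×micro: 0; S2 reads c2=1 → after 1×micro: 1 ⇒ (c0=0, c1=0, c2=1)
macro 7: S0 reads c0=0 → after 2×micro: 1; S1 reads c0=0 → after 1×micro: 2; S2 reads c2=1 → after 1×micro: 1 ⇒ (c0=1, c1=2, c2=1)

S1 state at macro-step 6 = 0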